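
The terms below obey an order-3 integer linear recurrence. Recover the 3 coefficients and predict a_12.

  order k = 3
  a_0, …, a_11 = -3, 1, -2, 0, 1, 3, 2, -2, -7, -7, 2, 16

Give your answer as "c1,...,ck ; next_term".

1,-1,-1 ; 21

  a_3 = 1·-2 + -1·1 + -1·-3 = 0
  a_4 = 1·0 + -1·-2 + -1·1 = 1
  a_5 = 1·1 + -1·0 + -1·-2 = 3
  a_6 = 1·3 + -1·1 + -1·0 = 2
  a_7 = 1·2 + -1·3 + -1·1 = -2
  a_8 = 1·-2 + -1·2 + -1·3 = -7
  a_9 = 1·-7 + -1·-2 + -1·2 = -7
  a_10 = 1·-7 + -1·-7 + -1·-2 = 2
  a_11 = 1·2 + -1·-7 + -1·-7 = 16
  a_12 = 1·16 + -1·2 + -1·-7 = 21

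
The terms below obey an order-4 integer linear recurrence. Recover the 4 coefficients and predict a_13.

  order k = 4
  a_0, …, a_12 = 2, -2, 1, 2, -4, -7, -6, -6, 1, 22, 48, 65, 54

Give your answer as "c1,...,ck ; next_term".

2,-2,1,-2 ; -18

  a_4 = 2·2 + -2·1 + 1·-2 + -2·2 = -4
  a_5 = 2·-4 + -2·2 + 1·1 + -2·-2 = -7
  a_6 = 2·-7 + -2·-4 + 1·2 + -2·1 = -6
  a_7 = 2·-6 + -2·-7 + 1·-4 + -2·2 = -6
  a_8 = 2·-6 + -2·-6 + 1·-7 + -2·-4 = 1
  a_9 = 2·1 + -2·-6 + 1·-6 + -2·-7 = 22
  a_10 = 2·22 + -2·1 + 1·-6 + -2·-6 = 48
  a_11 = 2·48 + -2·22 + 1·1 + -2·-6 = 65
  a_12 = 2·65 + -2·48 + 1·22 + -2·1 = 54
  a_13 = 2·54 + -2·65 + 1·48 + -2·22 = -18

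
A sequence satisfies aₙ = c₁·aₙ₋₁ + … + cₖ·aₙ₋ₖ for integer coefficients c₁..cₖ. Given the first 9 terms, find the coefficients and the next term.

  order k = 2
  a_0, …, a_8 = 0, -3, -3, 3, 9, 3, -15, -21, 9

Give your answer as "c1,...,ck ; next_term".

1,-2 ; 51

  a_2 = 1·-3 + -2·0 = -3
  a_3 = 1·-3 + -2·-3 = 3
  a_4 = 1·3 + -2·-3 = 9
  a_5 = 1·9 + -2·3 = 3
  a_6 = 1·3 + -2·9 = -15
  a_7 = 1·-15 + -2·3 = -21
  a_8 = 1·-21 + -2·-15 = 9
  a_9 = 1·9 + -2·-21 = 51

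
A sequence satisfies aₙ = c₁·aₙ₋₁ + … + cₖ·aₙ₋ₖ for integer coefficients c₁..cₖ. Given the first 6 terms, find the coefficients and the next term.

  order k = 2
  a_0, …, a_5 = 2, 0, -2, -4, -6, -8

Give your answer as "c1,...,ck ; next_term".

2,-1 ; -10

  a_2 = 2·0 + -1·2 = -2
  a_3 = 2·-2 + -1·0 = -4
  a_4 = 2·-4 + -1·-2 = -6
  a_5 = 2·-6 + -1·-4 = -8
  a_6 = 2·-8 + -1·-6 = -10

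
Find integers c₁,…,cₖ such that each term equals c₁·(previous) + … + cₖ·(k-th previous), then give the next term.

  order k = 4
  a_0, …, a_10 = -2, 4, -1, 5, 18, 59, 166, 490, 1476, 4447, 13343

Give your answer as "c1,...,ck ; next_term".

  a_4 = 3·5 + -1·-1 + 2·4 + 3·-2 = 18
  a_5 = 3·18 + -1·5 + 2·-1 + 3·4 = 59
  a_6 = 3·59 + -1·18 + 2·5 + 3·-1 = 166
  a_7 = 3·166 + -1·59 + 2·18 + 3·5 = 490
  a_8 = 3·490 + -1·166 + 2·59 + 3·18 = 1476
  a_9 = 3·1476 + -1·490 + 2·166 + 3·59 = 4447
  a_10 = 3·4447 + -1·1476 + 2·490 + 3·166 = 13343
  a_11 = 3·13343 + -1·4447 + 2·1476 + 3·490 = 40004

3,-1,2,3 ; 40004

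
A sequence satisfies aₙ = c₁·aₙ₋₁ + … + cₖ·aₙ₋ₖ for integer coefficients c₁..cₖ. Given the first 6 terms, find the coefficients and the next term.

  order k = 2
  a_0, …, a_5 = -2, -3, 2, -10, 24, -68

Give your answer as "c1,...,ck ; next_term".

-2,2 ; 184

  a_2 = -2·-3 + 2·-2 = 2
  a_3 = -2·2 + 2·-3 = -10
  a_4 = -2·-10 + 2·2 = 24
  a_5 = -2·24 + 2·-10 = -68
  a_6 = -2·-68 + 2·24 = 184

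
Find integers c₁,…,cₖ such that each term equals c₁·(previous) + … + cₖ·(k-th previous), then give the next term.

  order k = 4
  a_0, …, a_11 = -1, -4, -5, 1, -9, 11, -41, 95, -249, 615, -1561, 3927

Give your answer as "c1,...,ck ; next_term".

-2,1,0,2 ; -9913

  a_4 = -2·1 + 1·-5 + 0·-4 + 2·-1 = -9
  a_5 = -2·-9 + 1·1 + 0·-5 + 2·-4 = 11
  a_6 = -2·11 + 1·-9 + 0·1 + 2·-5 = -41
  a_7 = -2·-41 + 1·11 + 0·-9 + 2·1 = 95
  a_8 = -2·95 + 1·-41 + 0·11 + 2·-9 = -249
  a_9 = -2·-249 + 1·95 + 0·-41 + 2·11 = 615
  a_10 = -2·615 + 1·-249 + 0·95 + 2·-41 = -1561
  a_11 = -2·-1561 + 1·615 + 0·-249 + 2·95 = 3927
  a_12 = -2·3927 + 1·-1561 + 0·615 + 2·-249 = -9913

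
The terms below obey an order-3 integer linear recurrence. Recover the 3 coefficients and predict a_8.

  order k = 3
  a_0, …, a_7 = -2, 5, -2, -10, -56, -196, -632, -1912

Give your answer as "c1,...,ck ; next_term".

  a_3 = 4·-2 + -2·5 + -4·-2 = -10
  a_4 = 4·-10 + -2·-2 + -4·5 = -56
  a_5 = 4·-56 + -2·-10 + -4·-2 = -196
  a_6 = 4·-196 + -2·-56 + -4·-10 = -632
  a_7 = 4·-632 + -2·-196 + -4·-56 = -1912
  a_8 = 4·-1912 + -2·-632 + -4·-196 = -5600

4,-2,-4 ; -5600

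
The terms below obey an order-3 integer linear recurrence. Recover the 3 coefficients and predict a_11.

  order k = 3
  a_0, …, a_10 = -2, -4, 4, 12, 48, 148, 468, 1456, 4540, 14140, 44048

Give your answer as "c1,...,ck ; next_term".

  a_3 = 3·4 + 1·-4 + -2·-2 = 12
  a_4 = 3·12 + 1·4 + -2·-4 = 48
  a_5 = 3·48 + 1·12 + -2·4 = 148
  a_6 = 3·148 + 1·48 + -2·12 = 468
  a_7 = 3·468 + 1·148 + -2·48 = 1456
  a_8 = 3·1456 + 1·468 + -2·148 = 4540
  a_9 = 3·4540 + 1·1456 + -2·468 = 14140
  a_10 = 3·14140 + 1·4540 + -2·1456 = 44048
  a_11 = 3·44048 + 1·14140 + -2·4540 = 137204

3,1,-2 ; 137204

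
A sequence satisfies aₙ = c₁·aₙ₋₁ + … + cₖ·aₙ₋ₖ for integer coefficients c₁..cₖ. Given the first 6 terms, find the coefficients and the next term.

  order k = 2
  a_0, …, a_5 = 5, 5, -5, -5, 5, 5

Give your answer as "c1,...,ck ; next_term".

0,-1 ; -5

  a_2 = 0·5 + -1·5 = -5
  a_3 = 0·-5 + -1·5 = -5
  a_4 = 0·-5 + -1·-5 = 5
  a_5 = 0·5 + -1·-5 = 5
  a_6 = 0·5 + -1·5 = -5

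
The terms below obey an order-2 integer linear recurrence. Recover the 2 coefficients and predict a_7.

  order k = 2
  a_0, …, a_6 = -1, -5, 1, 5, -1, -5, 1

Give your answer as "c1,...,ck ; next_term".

  a_2 = 0·-5 + -1·-1 = 1
  a_3 = 0·1 + -1·-5 = 5
  a_4 = 0·5 + -1·1 = -1
  a_5 = 0·-1 + -1·5 = -5
  a_6 = 0·-5 + -1·-1 = 1
  a_7 = 0·1 + -1·-5 = 5

0,-1 ; 5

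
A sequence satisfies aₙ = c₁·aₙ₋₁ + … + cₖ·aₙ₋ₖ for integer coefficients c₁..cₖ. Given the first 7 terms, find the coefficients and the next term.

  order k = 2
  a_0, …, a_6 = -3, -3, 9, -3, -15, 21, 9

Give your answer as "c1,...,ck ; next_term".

-1,-2 ; -51

  a_2 = -1·-3 + -2·-3 = 9
  a_3 = -1·9 + -2·-3 = -3
  a_4 = -1·-3 + -2·9 = -15
  a_5 = -1·-15 + -2·-3 = 21
  a_6 = -1·21 + -2·-15 = 9
  a_7 = -1·9 + -2·21 = -51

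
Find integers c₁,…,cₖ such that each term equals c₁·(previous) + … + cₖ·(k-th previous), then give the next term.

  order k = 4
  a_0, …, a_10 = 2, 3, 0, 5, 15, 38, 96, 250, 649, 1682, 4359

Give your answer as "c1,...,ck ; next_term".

2,1,1,1 ; 11299

  a_4 = 2·5 + 1·0 + 1·3 + 1·2 = 15
  a_5 = 2·15 + 1·5 + 1·0 + 1·3 = 38
  a_6 = 2·38 + 1·15 + 1·5 + 1·0 = 96
  a_7 = 2·96 + 1·38 + 1·15 + 1·5 = 250
  a_8 = 2·250 + 1·96 + 1·38 + 1·15 = 649
  a_9 = 2·649 + 1·250 + 1·96 + 1·38 = 1682
  a_10 = 2·1682 + 1·649 + 1·250 + 1·96 = 4359
  a_11 = 2·4359 + 1·1682 + 1·649 + 1·250 = 11299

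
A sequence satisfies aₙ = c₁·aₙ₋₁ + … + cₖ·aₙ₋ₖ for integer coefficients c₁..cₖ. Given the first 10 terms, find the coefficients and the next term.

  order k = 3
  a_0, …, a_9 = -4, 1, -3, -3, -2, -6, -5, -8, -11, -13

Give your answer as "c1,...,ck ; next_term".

  a_3 = 0·-3 + 1·1 + 1·-4 = -3
  a_4 = 0·-3 + 1·-3 + 1·1 = -2
  a_5 = 0·-2 + 1·-3 + 1·-3 = -6
  a_6 = 0·-6 + 1·-2 + 1·-3 = -5
  a_7 = 0·-5 + 1·-6 + 1·-2 = -8
  a_8 = 0·-8 + 1·-5 + 1·-6 = -11
  a_9 = 0·-11 + 1·-8 + 1·-5 = -13
  a_10 = 0·-13 + 1·-11 + 1·-8 = -19

0,1,1 ; -19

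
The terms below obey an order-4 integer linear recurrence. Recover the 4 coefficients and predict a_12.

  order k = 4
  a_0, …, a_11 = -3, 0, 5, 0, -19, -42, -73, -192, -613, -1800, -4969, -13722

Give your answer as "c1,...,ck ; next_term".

  a_4 = 3·0 + -2·5 + 3·0 + 3·-3 = -19
  a_5 = 3·-19 + -2·0 + 3·5 + 3·0 = -42
  a_6 = 3·-42 + -2·-19 + 3·0 + 3·5 = -73
  a_7 = 3·-73 + -2·-42 + 3·-19 + 3·0 = -192
  a_8 = 3·-192 + -2·-73 + 3·-42 + 3·-19 = -613
  a_9 = 3·-613 + -2·-192 + 3·-73 + 3·-42 = -1800
  a_10 = 3·-1800 + -2·-613 + 3·-192 + 3·-73 = -4969
  a_11 = 3·-4969 + -2·-1800 + 3·-613 + 3·-192 = -13722
  a_12 = 3·-13722 + -2·-4969 + 3·-1800 + 3·-613 = -38467

3,-2,3,3 ; -38467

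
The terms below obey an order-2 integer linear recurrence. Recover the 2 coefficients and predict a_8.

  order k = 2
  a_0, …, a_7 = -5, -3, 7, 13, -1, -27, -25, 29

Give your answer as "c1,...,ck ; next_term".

  a_2 = 1·-3 + -2·-5 = 7
  a_3 = 1·7 + -2·-3 = 13
  a_4 = 1·13 + -2·7 = -1
  a_5 = 1·-1 + -2·13 = -27
  a_6 = 1·-27 + -2·-1 = -25
  a_7 = 1·-25 + -2·-27 = 29
  a_8 = 1·29 + -2·-25 = 79

1,-2 ; 79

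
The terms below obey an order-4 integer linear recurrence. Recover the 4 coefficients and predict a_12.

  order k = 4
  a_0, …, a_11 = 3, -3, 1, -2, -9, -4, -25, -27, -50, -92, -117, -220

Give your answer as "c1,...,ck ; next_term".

1,2,0,-3 ; -304

  a_4 = 1·-2 + 2·1 + 0·-3 + -3·3 = -9
  a_5 = 1·-9 + 2·-2 + 0·1 + -3·-3 = -4
  a_6 = 1·-4 + 2·-9 + 0·-2 + -3·1 = -25
  a_7 = 1·-25 + 2·-4 + 0·-9 + -3·-2 = -27
  a_8 = 1·-27 + 2·-25 + 0·-4 + -3·-9 = -50
  a_9 = 1·-50 + 2·-27 + 0·-25 + -3·-4 = -92
  a_10 = 1·-92 + 2·-50 + 0·-27 + -3·-25 = -117
  a_11 = 1·-117 + 2·-92 + 0·-50 + -3·-27 = -220
  a_12 = 1·-220 + 2·-117 + 0·-92 + -3·-50 = -304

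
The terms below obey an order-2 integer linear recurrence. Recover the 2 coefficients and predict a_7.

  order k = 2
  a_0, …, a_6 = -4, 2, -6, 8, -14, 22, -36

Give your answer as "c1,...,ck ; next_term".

  a_2 = -1·2 + 1·-4 = -6
  a_3 = -1·-6 + 1·2 = 8
  a_4 = -1·8 + 1·-6 = -14
  a_5 = -1·-14 + 1·8 = 22
  a_6 = -1·22 + 1·-14 = -36
  a_7 = -1·-36 + 1·22 = 58

-1,1 ; 58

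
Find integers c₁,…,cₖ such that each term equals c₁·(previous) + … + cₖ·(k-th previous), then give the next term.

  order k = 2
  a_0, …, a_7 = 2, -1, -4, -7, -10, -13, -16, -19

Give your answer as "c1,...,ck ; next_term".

  a_2 = 2·-1 + -1·2 = -4
  a_3 = 2·-4 + -1·-1 = -7
  a_4 = 2·-7 + -1·-4 = -10
  a_5 = 2·-10 + -1·-7 = -13
  a_6 = 2·-13 + -1·-10 = -16
  a_7 = 2·-16 + -1·-13 = -19
  a_8 = 2·-19 + -1·-16 = -22

2,-1 ; -22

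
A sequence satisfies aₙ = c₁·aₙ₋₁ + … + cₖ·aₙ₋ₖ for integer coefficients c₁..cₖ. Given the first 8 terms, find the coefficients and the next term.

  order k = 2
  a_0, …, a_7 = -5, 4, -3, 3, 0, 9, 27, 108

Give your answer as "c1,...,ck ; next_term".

3,3 ; 405

  a_2 = 3·4 + 3·-5 = -3
  a_3 = 3·-3 + 3·4 = 3
  a_4 = 3·3 + 3·-3 = 0
  a_5 = 3·0 + 3·3 = 9
  a_6 = 3·9 + 3·0 = 27
  a_7 = 3·27 + 3·9 = 108
  a_8 = 3·108 + 3·27 = 405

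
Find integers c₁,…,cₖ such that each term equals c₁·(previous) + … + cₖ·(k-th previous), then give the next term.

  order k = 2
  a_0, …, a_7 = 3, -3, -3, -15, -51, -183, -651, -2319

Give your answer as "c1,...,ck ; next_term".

  a_2 = 3·-3 + 2·3 = -3
  a_3 = 3·-3 + 2·-3 = -15
  a_4 = 3·-15 + 2·-3 = -51
  a_5 = 3·-51 + 2·-15 = -183
  a_6 = 3·-183 + 2·-51 = -651
  a_7 = 3·-651 + 2·-183 = -2319
  a_8 = 3·-2319 + 2·-651 = -8259

3,2 ; -8259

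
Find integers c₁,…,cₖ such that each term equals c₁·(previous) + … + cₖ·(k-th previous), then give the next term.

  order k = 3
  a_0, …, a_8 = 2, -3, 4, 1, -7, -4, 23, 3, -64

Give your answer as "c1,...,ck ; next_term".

  a_3 = -1·4 + -3·-3 + -2·2 = 1
  a_4 = -1·1 + -3·4 + -2·-3 = -7
  a_5 = -1·-7 + -3·1 + -2·4 = -4
  a_6 = -1·-4 + -3·-7 + -2·1 = 23
  a_7 = -1·23 + -3·-4 + -2·-7 = 3
  a_8 = -1·3 + -3·23 + -2·-4 = -64
  a_9 = -1·-64 + -3·3 + -2·23 = 9

-1,-3,-2 ; 9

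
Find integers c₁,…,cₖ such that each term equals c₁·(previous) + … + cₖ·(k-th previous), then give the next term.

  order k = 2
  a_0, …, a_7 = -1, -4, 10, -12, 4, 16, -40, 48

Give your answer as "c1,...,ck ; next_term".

  a_2 = -2·-4 + -2·-1 = 10
  a_3 = -2·10 + -2·-4 = -12
  a_4 = -2·-12 + -2·10 = 4
  a_5 = -2·4 + -2·-12 = 16
  a_6 = -2·16 + -2·4 = -40
  a_7 = -2·-40 + -2·16 = 48
  a_8 = -2·48 + -2·-40 = -16

-2,-2 ; -16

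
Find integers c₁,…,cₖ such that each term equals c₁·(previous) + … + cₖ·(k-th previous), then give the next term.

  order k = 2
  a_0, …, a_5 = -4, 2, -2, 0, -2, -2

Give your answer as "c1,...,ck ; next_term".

  a_2 = 1·2 + 1·-4 = -2
  a_3 = 1·-2 + 1·2 = 0
  a_4 = 1·0 + 1·-2 = -2
  a_5 = 1·-2 + 1·0 = -2
  a_6 = 1·-2 + 1·-2 = -4

1,1 ; -4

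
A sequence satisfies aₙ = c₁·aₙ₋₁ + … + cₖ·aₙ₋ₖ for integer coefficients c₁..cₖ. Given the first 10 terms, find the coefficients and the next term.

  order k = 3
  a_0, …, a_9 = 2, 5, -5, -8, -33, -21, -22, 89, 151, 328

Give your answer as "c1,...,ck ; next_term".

  a_3 = 1·-5 + 1·5 + -4·2 = -8
  a_4 = 1·-8 + 1·-5 + -4·5 = -33
  a_5 = 1·-33 + 1·-8 + -4·-5 = -21
  a_6 = 1·-21 + 1·-33 + -4·-8 = -22
  a_7 = 1·-22 + 1·-21 + -4·-33 = 89
  a_8 = 1·89 + 1·-22 + -4·-21 = 151
  a_9 = 1·151 + 1·89 + -4·-22 = 328
  a_10 = 1·328 + 1·151 + -4·89 = 123

1,1,-4 ; 123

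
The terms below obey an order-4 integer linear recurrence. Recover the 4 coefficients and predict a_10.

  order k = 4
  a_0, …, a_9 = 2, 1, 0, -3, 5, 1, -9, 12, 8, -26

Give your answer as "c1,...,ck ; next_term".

  a_4 = 0·-3 + 0·0 + 3·1 + 1·2 = 5
  a_5 = 0·5 + 0·-3 + 3·0 + 1·1 = 1
  a_6 = 0·1 + 0·5 + 3·-3 + 1·0 = -9
  a_7 = 0·-9 + 0·1 + 3·5 + 1·-3 = 12
  a_8 = 0·12 + 0·-9 + 3·1 + 1·5 = 8
  a_9 = 0·8 + 0·12 + 3·-9 + 1·1 = -26
  a_10 = 0·-26 + 0·8 + 3·12 + 1·-9 = 27

0,0,3,1 ; 27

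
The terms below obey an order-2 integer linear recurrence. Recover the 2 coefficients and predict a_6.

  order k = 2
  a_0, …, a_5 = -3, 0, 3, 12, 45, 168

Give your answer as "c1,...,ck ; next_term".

4,-1 ; 627

  a_2 = 4·0 + -1·-3 = 3
  a_3 = 4·3 + -1·0 = 12
  a_4 = 4·12 + -1·3 = 45
  a_5 = 4·45 + -1·12 = 168
  a_6 = 4·168 + -1·45 = 627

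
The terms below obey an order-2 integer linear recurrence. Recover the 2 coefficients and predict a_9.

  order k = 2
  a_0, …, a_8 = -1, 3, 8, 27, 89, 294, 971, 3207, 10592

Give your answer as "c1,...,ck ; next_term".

3,1 ; 34983

  a_2 = 3·3 + 1·-1 = 8
  a_3 = 3·8 + 1·3 = 27
  a_4 = 3·27 + 1·8 = 89
  a_5 = 3·89 + 1·27 = 294
  a_6 = 3·294 + 1·89 = 971
  a_7 = 3·971 + 1·294 = 3207
  a_8 = 3·3207 + 1·971 = 10592
  a_9 = 3·10592 + 1·3207 = 34983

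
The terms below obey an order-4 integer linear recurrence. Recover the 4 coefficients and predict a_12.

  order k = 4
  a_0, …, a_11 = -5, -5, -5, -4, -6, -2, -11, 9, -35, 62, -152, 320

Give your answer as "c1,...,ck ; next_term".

-1,2,-1,1 ; -721

  a_4 = -1·-4 + 2·-5 + -1·-5 + 1·-5 = -6
  a_5 = -1·-6 + 2·-4 + -1·-5 + 1·-5 = -2
  a_6 = -1·-2 + 2·-6 + -1·-4 + 1·-5 = -11
  a_7 = -1·-11 + 2·-2 + -1·-6 + 1·-4 = 9
  a_8 = -1·9 + 2·-11 + -1·-2 + 1·-6 = -35
  a_9 = -1·-35 + 2·9 + -1·-11 + 1·-2 = 62
  a_10 = -1·62 + 2·-35 + -1·9 + 1·-11 = -152
  a_11 = -1·-152 + 2·62 + -1·-35 + 1·9 = 320
  a_12 = -1·320 + 2·-152 + -1·62 + 1·-35 = -721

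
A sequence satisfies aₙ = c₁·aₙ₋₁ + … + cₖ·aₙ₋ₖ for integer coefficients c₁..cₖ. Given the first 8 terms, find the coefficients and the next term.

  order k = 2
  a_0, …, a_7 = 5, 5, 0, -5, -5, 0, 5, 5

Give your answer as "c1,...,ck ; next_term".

1,-1 ; 0

  a_2 = 1·5 + -1·5 = 0
  a_3 = 1·0 + -1·5 = -5
  a_4 = 1·-5 + -1·0 = -5
  a_5 = 1·-5 + -1·-5 = 0
  a_6 = 1·0 + -1·-5 = 5
  a_7 = 1·5 + -1·0 = 5
  a_8 = 1·5 + -1·5 = 0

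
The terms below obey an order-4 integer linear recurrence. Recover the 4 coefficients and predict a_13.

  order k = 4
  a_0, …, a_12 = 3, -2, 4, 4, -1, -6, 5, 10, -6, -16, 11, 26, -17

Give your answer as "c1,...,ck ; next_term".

0,-1,0,1 ; -42

  a_4 = 0·4 + -1·4 + 0·-2 + 1·3 = -1
  a_5 = 0·-1 + -1·4 + 0·4 + 1·-2 = -6
  a_6 = 0·-6 + -1·-1 + 0·4 + 1·4 = 5
  a_7 = 0·5 + -1·-6 + 0·-1 + 1·4 = 10
  a_8 = 0·10 + -1·5 + 0·-6 + 1·-1 = -6
  a_9 = 0·-6 + -1·10 + 0·5 + 1·-6 = -16
  a_10 = 0·-16 + -1·-6 + 0·10 + 1·5 = 11
  a_11 = 0·11 + -1·-16 + 0·-6 + 1·10 = 26
  a_12 = 0·26 + -1·11 + 0·-16 + 1·-6 = -17
  a_13 = 0·-17 + -1·26 + 0·11 + 1·-16 = -42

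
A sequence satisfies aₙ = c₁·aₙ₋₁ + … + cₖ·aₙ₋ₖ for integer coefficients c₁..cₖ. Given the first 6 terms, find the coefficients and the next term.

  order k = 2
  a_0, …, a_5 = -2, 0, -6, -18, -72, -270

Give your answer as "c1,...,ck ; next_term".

  a_2 = 3·0 + 3·-2 = -6
  a_3 = 3·-6 + 3·0 = -18
  a_4 = 3·-18 + 3·-6 = -72
  a_5 = 3·-72 + 3·-18 = -270
  a_6 = 3·-270 + 3·-72 = -1026

3,3 ; -1026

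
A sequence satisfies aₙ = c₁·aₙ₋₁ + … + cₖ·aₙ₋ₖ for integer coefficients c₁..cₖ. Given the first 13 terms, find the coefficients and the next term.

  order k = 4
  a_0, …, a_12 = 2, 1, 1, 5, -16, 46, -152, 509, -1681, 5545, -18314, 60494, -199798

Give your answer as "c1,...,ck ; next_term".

-3,0,-3,1 ; 659881

  a_4 = -3·5 + 0·1 + -3·1 + 1·2 = -16
  a_5 = -3·-16 + 0·5 + -3·1 + 1·1 = 46
  a_6 = -3·46 + 0·-16 + -3·5 + 1·1 = -152
  a_7 = -3·-152 + 0·46 + -3·-16 + 1·5 = 509
  a_8 = -3·509 + 0·-152 + -3·46 + 1·-16 = -1681
  a_9 = -3·-1681 + 0·509 + -3·-152 + 1·46 = 5545
  a_10 = -3·5545 + 0·-1681 + -3·509 + 1·-152 = -18314
  a_11 = -3·-18314 + 0·5545 + -3·-1681 + 1·509 = 60494
  a_12 = -3·60494 + 0·-18314 + -3·5545 + 1·-1681 = -199798
  a_13 = -3·-199798 + 0·60494 + -3·-18314 + 1·5545 = 659881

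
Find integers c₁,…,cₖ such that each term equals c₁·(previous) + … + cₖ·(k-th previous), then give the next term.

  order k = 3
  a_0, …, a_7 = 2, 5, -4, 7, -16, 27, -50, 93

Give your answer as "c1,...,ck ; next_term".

-1,1,-1 ; -170

  a_3 = -1·-4 + 1·5 + -1·2 = 7
  a_4 = -1·7 + 1·-4 + -1·5 = -16
  a_5 = -1·-16 + 1·7 + -1·-4 = 27
  a_6 = -1·27 + 1·-16 + -1·7 = -50
  a_7 = -1·-50 + 1·27 + -1·-16 = 93
  a_8 = -1·93 + 1·-50 + -1·27 = -170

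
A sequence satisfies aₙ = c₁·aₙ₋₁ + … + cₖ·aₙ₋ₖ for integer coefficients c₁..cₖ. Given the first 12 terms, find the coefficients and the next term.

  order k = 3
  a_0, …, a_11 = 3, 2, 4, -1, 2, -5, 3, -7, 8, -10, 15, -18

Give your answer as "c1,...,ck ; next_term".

0,1,-1 ; 25

  a_3 = 0·4 + 1·2 + -1·3 = -1
  a_4 = 0·-1 + 1·4 + -1·2 = 2
  a_5 = 0·2 + 1·-1 + -1·4 = -5
  a_6 = 0·-5 + 1·2 + -1·-1 = 3
  a_7 = 0·3 + 1·-5 + -1·2 = -7
  a_8 = 0·-7 + 1·3 + -1·-5 = 8
  a_9 = 0·8 + 1·-7 + -1·3 = -10
  a_10 = 0·-10 + 1·8 + -1·-7 = 15
  a_11 = 0·15 + 1·-10 + -1·8 = -18
  a_12 = 0·-18 + 1·15 + -1·-10 = 25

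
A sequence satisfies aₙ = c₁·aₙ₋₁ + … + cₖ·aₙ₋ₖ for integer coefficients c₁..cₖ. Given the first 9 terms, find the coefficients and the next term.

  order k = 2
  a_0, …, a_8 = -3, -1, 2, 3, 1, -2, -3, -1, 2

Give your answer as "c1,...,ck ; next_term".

  a_2 = 1·-1 + -1·-3 = 2
  a_3 = 1·2 + -1·-1 = 3
  a_4 = 1·3 + -1·2 = 1
  a_5 = 1·1 + -1·3 = -2
  a_6 = 1·-2 + -1·1 = -3
  a_7 = 1·-3 + -1·-2 = -1
  a_8 = 1·-1 + -1·-3 = 2
  a_9 = 1·2 + -1·-1 = 3

1,-1 ; 3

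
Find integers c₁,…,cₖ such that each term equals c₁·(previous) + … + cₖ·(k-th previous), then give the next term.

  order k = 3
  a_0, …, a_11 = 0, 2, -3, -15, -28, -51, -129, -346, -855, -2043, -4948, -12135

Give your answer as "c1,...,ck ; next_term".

  a_3 = 3·-3 + -3·2 + 4·0 = -15
  a_4 = 3·-15 + -3·-3 + 4·2 = -28
  a_5 = 3·-28 + -3·-15 + 4·-3 = -51
  a_6 = 3·-51 + -3·-28 + 4·-15 = -129
  a_7 = 3·-129 + -3·-51 + 4·-28 = -346
  a_8 = 3·-346 + -3·-129 + 4·-51 = -855
  a_9 = 3·-855 + -3·-346 + 4·-129 = -2043
  a_10 = 3·-2043 + -3·-855 + 4·-346 = -4948
  a_11 = 3·-4948 + -3·-2043 + 4·-855 = -12135
  a_12 = 3·-12135 + -3·-4948 + 4·-2043 = -29733

3,-3,4 ; -29733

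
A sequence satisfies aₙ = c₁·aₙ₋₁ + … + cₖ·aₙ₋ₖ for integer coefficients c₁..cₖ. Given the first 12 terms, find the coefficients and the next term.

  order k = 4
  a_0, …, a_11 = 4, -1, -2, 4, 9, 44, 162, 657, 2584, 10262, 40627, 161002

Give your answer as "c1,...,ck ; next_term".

3,4,-1,1 ; 637836

  a_4 = 3·4 + 4·-2 + -1·-1 + 1·4 = 9
  a_5 = 3·9 + 4·4 + -1·-2 + 1·-1 = 44
  a_6 = 3·44 + 4·9 + -1·4 + 1·-2 = 162
  a_7 = 3·162 + 4·44 + -1·9 + 1·4 = 657
  a_8 = 3·657 + 4·162 + -1·44 + 1·9 = 2584
  a_9 = 3·2584 + 4·657 + -1·162 + 1·44 = 10262
  a_10 = 3·10262 + 4·2584 + -1·657 + 1·162 = 40627
  a_11 = 3·40627 + 4·10262 + -1·2584 + 1·657 = 161002
  a_12 = 3·161002 + 4·40627 + -1·10262 + 1·2584 = 637836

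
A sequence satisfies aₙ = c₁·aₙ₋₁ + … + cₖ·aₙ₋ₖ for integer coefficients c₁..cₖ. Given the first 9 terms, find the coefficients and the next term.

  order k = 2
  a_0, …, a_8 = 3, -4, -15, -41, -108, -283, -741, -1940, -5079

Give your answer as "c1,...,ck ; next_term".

  a_2 = 3·-4 + -1·3 = -15
  a_3 = 3·-15 + -1·-4 = -41
  a_4 = 3·-41 + -1·-15 = -108
  a_5 = 3·-108 + -1·-41 = -283
  a_6 = 3·-283 + -1·-108 = -741
  a_7 = 3·-741 + -1·-283 = -1940
  a_8 = 3·-1940 + -1·-741 = -5079
  a_9 = 3·-5079 + -1·-1940 = -13297

3,-1 ; -13297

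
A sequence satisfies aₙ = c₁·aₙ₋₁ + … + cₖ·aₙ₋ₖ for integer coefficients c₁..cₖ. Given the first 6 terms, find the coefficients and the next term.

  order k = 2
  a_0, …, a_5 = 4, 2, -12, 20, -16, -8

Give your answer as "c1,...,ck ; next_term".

-2,-2 ; 48

  a_2 = -2·2 + -2·4 = -12
  a_3 = -2·-12 + -2·2 = 20
  a_4 = -2·20 + -2·-12 = -16
  a_5 = -2·-16 + -2·20 = -8
  a_6 = -2·-8 + -2·-16 = 48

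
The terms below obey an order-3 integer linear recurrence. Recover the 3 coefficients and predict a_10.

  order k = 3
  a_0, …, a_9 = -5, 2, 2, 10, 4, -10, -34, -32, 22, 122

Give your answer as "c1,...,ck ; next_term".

1,-1,-2 ; 164

  a_3 = 1·2 + -1·2 + -2·-5 = 10
  a_4 = 1·10 + -1·2 + -2·2 = 4
  a_5 = 1·4 + -1·10 + -2·2 = -10
  a_6 = 1·-10 + -1·4 + -2·10 = -34
  a_7 = 1·-34 + -1·-10 + -2·4 = -32
  a_8 = 1·-32 + -1·-34 + -2·-10 = 22
  a_9 = 1·22 + -1·-32 + -2·-34 = 122
  a_10 = 1·122 + -1·22 + -2·-32 = 164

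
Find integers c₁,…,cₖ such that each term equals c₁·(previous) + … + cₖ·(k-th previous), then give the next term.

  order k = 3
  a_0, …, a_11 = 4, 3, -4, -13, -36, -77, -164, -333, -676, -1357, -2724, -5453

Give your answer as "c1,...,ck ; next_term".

2,1,-2 ; -10916

  a_3 = 2·-4 + 1·3 + -2·4 = -13
  a_4 = 2·-13 + 1·-4 + -2·3 = -36
  a_5 = 2·-36 + 1·-13 + -2·-4 = -77
  a_6 = 2·-77 + 1·-36 + -2·-13 = -164
  a_7 = 2·-164 + 1·-77 + -2·-36 = -333
  a_8 = 2·-333 + 1·-164 + -2·-77 = -676
  a_9 = 2·-676 + 1·-333 + -2·-164 = -1357
  a_10 = 2·-1357 + 1·-676 + -2·-333 = -2724
  a_11 = 2·-2724 + 1·-1357 + -2·-676 = -5453
  a_12 = 2·-5453 + 1·-2724 + -2·-1357 = -10916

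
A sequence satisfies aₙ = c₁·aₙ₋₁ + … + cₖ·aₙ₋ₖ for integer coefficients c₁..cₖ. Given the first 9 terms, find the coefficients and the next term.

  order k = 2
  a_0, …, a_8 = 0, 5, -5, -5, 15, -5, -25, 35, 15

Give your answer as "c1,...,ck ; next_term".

-1,-2 ; -85

  a_2 = -1·5 + -2·0 = -5
  a_3 = -1·-5 + -2·5 = -5
  a_4 = -1·-5 + -2·-5 = 15
  a_5 = -1·15 + -2·-5 = -5
  a_6 = -1·-5 + -2·15 = -25
  a_7 = -1·-25 + -2·-5 = 35
  a_8 = -1·35 + -2·-25 = 15
  a_9 = -1·15 + -2·35 = -85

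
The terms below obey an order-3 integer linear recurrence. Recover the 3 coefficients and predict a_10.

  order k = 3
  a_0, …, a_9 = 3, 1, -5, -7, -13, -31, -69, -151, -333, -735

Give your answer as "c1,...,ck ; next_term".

2,0,1 ; -1621

  a_3 = 2·-5 + 0·1 + 1·3 = -7
  a_4 = 2·-7 + 0·-5 + 1·1 = -13
  a_5 = 2·-13 + 0·-7 + 1·-5 = -31
  a_6 = 2·-31 + 0·-13 + 1·-7 = -69
  a_7 = 2·-69 + 0·-31 + 1·-13 = -151
  a_8 = 2·-151 + 0·-69 + 1·-31 = -333
  a_9 = 2·-333 + 0·-151 + 1·-69 = -735
  a_10 = 2·-735 + 0·-333 + 1·-151 = -1621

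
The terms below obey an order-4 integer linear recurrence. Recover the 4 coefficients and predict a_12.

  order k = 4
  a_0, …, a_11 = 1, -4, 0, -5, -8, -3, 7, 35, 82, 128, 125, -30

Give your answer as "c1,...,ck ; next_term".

  a_4 = 2·-5 + -1·0 + -1·-4 + -2·1 = -8
  a_5 = 2·-8 + -1·-5 + -1·0 + -2·-4 = -3
  a_6 = 2·-3 + -1·-8 + -1·-5 + -2·0 = 7
  a_7 = 2·7 + -1·-3 + -1·-8 + -2·-5 = 35
  a_8 = 2·35 + -1·7 + -1·-3 + -2·-8 = 82
  a_9 = 2·82 + -1·35 + -1·7 + -2·-3 = 128
  a_10 = 2·128 + -1·82 + -1·35 + -2·7 = 125
  a_11 = 2·125 + -1·128 + -1·82 + -2·35 = -30
  a_12 = 2·-30 + -1·125 + -1·128 + -2·82 = -477

2,-1,-1,-2 ; -477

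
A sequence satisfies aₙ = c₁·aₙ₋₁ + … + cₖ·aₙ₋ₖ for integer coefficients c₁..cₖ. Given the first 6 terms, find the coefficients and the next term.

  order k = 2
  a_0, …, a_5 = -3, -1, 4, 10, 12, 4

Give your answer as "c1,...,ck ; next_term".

  a_2 = 2·-1 + -2·-3 = 4
  a_3 = 2·4 + -2·-1 = 10
  a_4 = 2·10 + -2·4 = 12
  a_5 = 2·12 + -2·10 = 4
  a_6 = 2·4 + -2·12 = -16

2,-2 ; -16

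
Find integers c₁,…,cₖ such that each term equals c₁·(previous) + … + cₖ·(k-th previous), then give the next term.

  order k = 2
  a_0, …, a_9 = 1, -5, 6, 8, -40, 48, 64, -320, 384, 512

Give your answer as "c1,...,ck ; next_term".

  a_2 = -2·-5 + -4·1 = 6
  a_3 = -2·6 + -4·-5 = 8
  a_4 = -2·8 + -4·6 = -40
  a_5 = -2·-40 + -4·8 = 48
  a_6 = -2·48 + -4·-40 = 64
  a_7 = -2·64 + -4·48 = -320
  a_8 = -2·-320 + -4·64 = 384
  a_9 = -2·384 + -4·-320 = 512
  a_10 = -2·512 + -4·384 = -2560

-2,-4 ; -2560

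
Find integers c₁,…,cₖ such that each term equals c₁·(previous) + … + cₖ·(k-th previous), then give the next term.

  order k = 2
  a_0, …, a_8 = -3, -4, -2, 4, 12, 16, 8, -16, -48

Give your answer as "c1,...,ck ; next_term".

2,-2 ; -64

  a_2 = 2·-4 + -2·-3 = -2
  a_3 = 2·-2 + -2·-4 = 4
  a_4 = 2·4 + -2·-2 = 12
  a_5 = 2·12 + -2·4 = 16
  a_6 = 2·16 + -2·12 = 8
  a_7 = 2·8 + -2·16 = -16
  a_8 = 2·-16 + -2·8 = -48
  a_9 = 2·-48 + -2·-16 = -64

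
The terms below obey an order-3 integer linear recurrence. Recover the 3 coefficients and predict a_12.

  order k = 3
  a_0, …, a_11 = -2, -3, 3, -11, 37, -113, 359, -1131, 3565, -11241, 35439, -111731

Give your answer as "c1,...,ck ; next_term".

  a_3 = -2·3 + 3·-3 + -2·-2 = -11
  a_4 = -2·-11 + 3·3 + -2·-3 = 37
  a_5 = -2·37 + 3·-11 + -2·3 = -113
  a_6 = -2·-113 + 3·37 + -2·-11 = 359
  a_7 = -2·359 + 3·-113 + -2·37 = -1131
  a_8 = -2·-1131 + 3·359 + -2·-113 = 3565
  a_9 = -2·3565 + 3·-1131 + -2·359 = -11241
  a_10 = -2·-11241 + 3·3565 + -2·-1131 = 35439
  a_11 = -2·35439 + 3·-11241 + -2·3565 = -111731
  a_12 = -2·-111731 + 3·35439 + -2·-11241 = 352261

-2,3,-2 ; 352261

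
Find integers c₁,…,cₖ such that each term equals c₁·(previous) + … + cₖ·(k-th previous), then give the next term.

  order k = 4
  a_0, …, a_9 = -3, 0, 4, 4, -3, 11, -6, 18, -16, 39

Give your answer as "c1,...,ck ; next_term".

-1,1,1,1 ; -43

  a_4 = -1·4 + 1·4 + 1·0 + 1·-3 = -3
  a_5 = -1·-3 + 1·4 + 1·4 + 1·0 = 11
  a_6 = -1·11 + 1·-3 + 1·4 + 1·4 = -6
  a_7 = -1·-6 + 1·11 + 1·-3 + 1·4 = 18
  a_8 = -1·18 + 1·-6 + 1·11 + 1·-3 = -16
  a_9 = -1·-16 + 1·18 + 1·-6 + 1·11 = 39
  a_10 = -1·39 + 1·-16 + 1·18 + 1·-6 = -43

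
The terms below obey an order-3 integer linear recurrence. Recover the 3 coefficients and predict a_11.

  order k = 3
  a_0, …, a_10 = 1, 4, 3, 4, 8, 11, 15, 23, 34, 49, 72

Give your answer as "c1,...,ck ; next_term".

1,0,1 ; 106

  a_3 = 1·3 + 0·4 + 1·1 = 4
  a_4 = 1·4 + 0·3 + 1·4 = 8
  a_5 = 1·8 + 0·4 + 1·3 = 11
  a_6 = 1·11 + 0·8 + 1·4 = 15
  a_7 = 1·15 + 0·11 + 1·8 = 23
  a_8 = 1·23 + 0·15 + 1·11 = 34
  a_9 = 1·34 + 0·23 + 1·15 = 49
  a_10 = 1·49 + 0·34 + 1·23 = 72
  a_11 = 1·72 + 0·49 + 1·34 = 106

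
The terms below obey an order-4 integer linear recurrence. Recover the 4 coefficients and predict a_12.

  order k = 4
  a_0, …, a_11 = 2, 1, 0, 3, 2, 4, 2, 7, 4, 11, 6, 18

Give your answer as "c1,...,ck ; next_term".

0,1,0,1 ; 10

  a_4 = 0·3 + 1·0 + 0·1 + 1·2 = 2
  a_5 = 0·2 + 1·3 + 0·0 + 1·1 = 4
  a_6 = 0·4 + 1·2 + 0·3 + 1·0 = 2
  a_7 = 0·2 + 1·4 + 0·2 + 1·3 = 7
  a_8 = 0·7 + 1·2 + 0·4 + 1·2 = 4
  a_9 = 0·4 + 1·7 + 0·2 + 1·4 = 11
  a_10 = 0·11 + 1·4 + 0·7 + 1·2 = 6
  a_11 = 0·6 + 1·11 + 0·4 + 1·7 = 18
  a_12 = 0·18 + 1·6 + 0·11 + 1·4 = 10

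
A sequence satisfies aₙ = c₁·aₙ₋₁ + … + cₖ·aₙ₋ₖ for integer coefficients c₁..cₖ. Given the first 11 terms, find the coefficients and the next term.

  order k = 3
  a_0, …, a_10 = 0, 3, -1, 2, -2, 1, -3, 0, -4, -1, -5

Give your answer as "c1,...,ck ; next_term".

  a_3 = 1·-1 + 1·3 + -1·0 = 2
  a_4 = 1·2 + 1·-1 + -1·3 = -2
  a_5 = 1·-2 + 1·2 + -1·-1 = 1
  a_6 = 1·1 + 1·-2 + -1·2 = -3
  a_7 = 1·-3 + 1·1 + -1·-2 = 0
  a_8 = 1·0 + 1·-3 + -1·1 = -4
  a_9 = 1·-4 + 1·0 + -1·-3 = -1
  a_10 = 1·-1 + 1·-4 + -1·0 = -5
  a_11 = 1·-5 + 1·-1 + -1·-4 = -2

1,1,-1 ; -2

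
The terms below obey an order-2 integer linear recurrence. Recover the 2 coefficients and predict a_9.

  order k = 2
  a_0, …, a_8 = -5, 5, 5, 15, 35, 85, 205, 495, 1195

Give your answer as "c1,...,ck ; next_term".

2,1 ; 2885

  a_2 = 2·5 + 1·-5 = 5
  a_3 = 2·5 + 1·5 = 15
  a_4 = 2·15 + 1·5 = 35
  a_5 = 2·35 + 1·15 = 85
  a_6 = 2·85 + 1·35 = 205
  a_7 = 2·205 + 1·85 = 495
  a_8 = 2·495 + 1·205 = 1195
  a_9 = 2·1195 + 1·495 = 2885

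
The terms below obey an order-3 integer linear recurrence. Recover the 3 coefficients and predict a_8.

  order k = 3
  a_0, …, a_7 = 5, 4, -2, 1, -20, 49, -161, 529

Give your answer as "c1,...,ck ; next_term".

  a_3 = -2·-2 + 3·4 + -3·5 = 1
  a_4 = -2·1 + 3·-2 + -3·4 = -20
  a_5 = -2·-20 + 3·1 + -3·-2 = 49
  a_6 = -2·49 + 3·-20 + -3·1 = -161
  a_7 = -2·-161 + 3·49 + -3·-20 = 529
  a_8 = -2·529 + 3·-161 + -3·49 = -1688

-2,3,-3 ; -1688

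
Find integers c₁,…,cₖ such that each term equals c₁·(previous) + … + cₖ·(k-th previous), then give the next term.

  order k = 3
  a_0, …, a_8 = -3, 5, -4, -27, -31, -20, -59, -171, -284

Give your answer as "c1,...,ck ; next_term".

2,-2,3 ; -403

  a_3 = 2·-4 + -2·5 + 3·-3 = -27
  a_4 = 2·-27 + -2·-4 + 3·5 = -31
  a_5 = 2·-31 + -2·-27 + 3·-4 = -20
  a_6 = 2·-20 + -2·-31 + 3·-27 = -59
  a_7 = 2·-59 + -2·-20 + 3·-31 = -171
  a_8 = 2·-171 + -2·-59 + 3·-20 = -284
  a_9 = 2·-284 + -2·-171 + 3·-59 = -403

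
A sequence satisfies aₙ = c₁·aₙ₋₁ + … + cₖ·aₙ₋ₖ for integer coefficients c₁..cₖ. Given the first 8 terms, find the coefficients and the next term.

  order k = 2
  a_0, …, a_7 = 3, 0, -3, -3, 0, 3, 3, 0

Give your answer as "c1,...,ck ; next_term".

  a_2 = 1·0 + -1·3 = -3
  a_3 = 1·-3 + -1·0 = -3
  a_4 = 1·-3 + -1·-3 = 0
  a_5 = 1·0 + -1·-3 = 3
  a_6 = 1·3 + -1·0 = 3
  a_7 = 1·3 + -1·3 = 0
  a_8 = 1·0 + -1·3 = -3

1,-1 ; -3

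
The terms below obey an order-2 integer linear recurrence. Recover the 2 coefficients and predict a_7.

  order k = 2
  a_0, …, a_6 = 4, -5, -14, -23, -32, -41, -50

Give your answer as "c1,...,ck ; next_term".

  a_2 = 2·-5 + -1·4 = -14
  a_3 = 2·-14 + -1·-5 = -23
  a_4 = 2·-23 + -1·-14 = -32
  a_5 = 2·-32 + -1·-23 = -41
  a_6 = 2·-41 + -1·-32 = -50
  a_7 = 2·-50 + -1·-41 = -59

2,-1 ; -59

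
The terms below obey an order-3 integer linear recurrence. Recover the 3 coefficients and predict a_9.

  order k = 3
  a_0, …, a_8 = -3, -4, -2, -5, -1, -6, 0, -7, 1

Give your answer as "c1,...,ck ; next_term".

  a_3 = -1·-2 + 1·-4 + 1·-3 = -5
  a_4 = -1·-5 + 1·-2 + 1·-4 = -1
  a_5 = -1·-1 + 1·-5 + 1·-2 = -6
  a_6 = -1·-6 + 1·-1 + 1·-5 = 0
  a_7 = -1·0 + 1·-6 + 1·-1 = -7
  a_8 = -1·-7 + 1·0 + 1·-6 = 1
  a_9 = -1·1 + 1·-7 + 1·0 = -8

-1,1,1 ; -8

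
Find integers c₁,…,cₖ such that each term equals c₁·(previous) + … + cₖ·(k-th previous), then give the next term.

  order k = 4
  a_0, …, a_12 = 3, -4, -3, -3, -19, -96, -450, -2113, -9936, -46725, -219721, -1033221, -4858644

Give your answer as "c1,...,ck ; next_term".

4,3,1,2 ; -22847410

  a_4 = 4·-3 + 3·-3 + 1·-4 + 2·3 = -19
  a_5 = 4·-19 + 3·-3 + 1·-3 + 2·-4 = -96
  a_6 = 4·-96 + 3·-19 + 1·-3 + 2·-3 = -450
  a_7 = 4·-450 + 3·-96 + 1·-19 + 2·-3 = -2113
  a_8 = 4·-2113 + 3·-450 + 1·-96 + 2·-19 = -9936
  a_9 = 4·-9936 + 3·-2113 + 1·-450 + 2·-96 = -46725
  a_10 = 4·-46725 + 3·-9936 + 1·-2113 + 2·-450 = -219721
  a_11 = 4·-219721 + 3·-46725 + 1·-9936 + 2·-2113 = -1033221
  a_12 = 4·-1033221 + 3·-219721 + 1·-46725 + 2·-9936 = -4858644
  a_13 = 4·-4858644 + 3·-1033221 + 1·-219721 + 2·-46725 = -22847410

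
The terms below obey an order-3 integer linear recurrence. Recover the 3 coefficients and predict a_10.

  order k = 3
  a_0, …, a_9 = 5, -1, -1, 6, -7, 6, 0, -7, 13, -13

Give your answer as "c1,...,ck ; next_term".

-1,0,1 ; 6

  a_3 = -1·-1 + 0·-1 + 1·5 = 6
  a_4 = -1·6 + 0·-1 + 1·-1 = -7
  a_5 = -1·-7 + 0·6 + 1·-1 = 6
  a_6 = -1·6 + 0·-7 + 1·6 = 0
  a_7 = -1·0 + 0·6 + 1·-7 = -7
  a_8 = -1·-7 + 0·0 + 1·6 = 13
  a_9 = -1·13 + 0·-7 + 1·0 = -13
  a_10 = -1·-13 + 0·13 + 1·-7 = 6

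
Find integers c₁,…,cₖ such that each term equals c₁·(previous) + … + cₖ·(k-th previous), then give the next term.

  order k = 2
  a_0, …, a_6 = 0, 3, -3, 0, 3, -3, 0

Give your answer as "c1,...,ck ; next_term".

  a_2 = -1·3 + -1·0 = -3
  a_3 = -1·-3 + -1·3 = 0
  a_4 = -1·0 + -1·-3 = 3
  a_5 = -1·3 + -1·0 = -3
  a_6 = -1·-3 + -1·3 = 0
  a_7 = -1·0 + -1·-3 = 3

-1,-1 ; 3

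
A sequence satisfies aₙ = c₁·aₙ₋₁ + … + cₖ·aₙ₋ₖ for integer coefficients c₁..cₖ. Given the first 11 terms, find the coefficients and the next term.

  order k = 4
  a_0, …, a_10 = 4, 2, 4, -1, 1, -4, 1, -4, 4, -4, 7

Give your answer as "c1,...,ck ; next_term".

-1,1,0,-1 ; -7

  a_4 = -1·-1 + 1·4 + 0·2 + -1·4 = 1
  a_5 = -1·1 + 1·-1 + 0·4 + -1·2 = -4
  a_6 = -1·-4 + 1·1 + 0·-1 + -1·4 = 1
  a_7 = -1·1 + 1·-4 + 0·1 + -1·-1 = -4
  a_8 = -1·-4 + 1·1 + 0·-4 + -1·1 = 4
  a_9 = -1·4 + 1·-4 + 0·1 + -1·-4 = -4
  a_10 = -1·-4 + 1·4 + 0·-4 + -1·1 = 7
  a_11 = -1·7 + 1·-4 + 0·4 + -1·-4 = -7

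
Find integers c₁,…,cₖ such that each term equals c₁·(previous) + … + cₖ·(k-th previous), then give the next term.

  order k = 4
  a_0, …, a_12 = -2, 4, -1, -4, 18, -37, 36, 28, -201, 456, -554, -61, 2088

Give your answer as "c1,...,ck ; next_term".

-2,-2,1,-2 ; -5520

  a_4 = -2·-4 + -2·-1 + 1·4 + -2·-2 = 18
  a_5 = -2·18 + -2·-4 + 1·-1 + -2·4 = -37
  a_6 = -2·-37 + -2·18 + 1·-4 + -2·-1 = 36
  a_7 = -2·36 + -2·-37 + 1·18 + -2·-4 = 28
  a_8 = -2·28 + -2·36 + 1·-37 + -2·18 = -201
  a_9 = -2·-201 + -2·28 + 1·36 + -2·-37 = 456
  a_10 = -2·456 + -2·-201 + 1·28 + -2·36 = -554
  a_11 = -2·-554 + -2·456 + 1·-201 + -2·28 = -61
  a_12 = -2·-61 + -2·-554 + 1·456 + -2·-201 = 2088
  a_13 = -2·2088 + -2·-61 + 1·-554 + -2·456 = -5520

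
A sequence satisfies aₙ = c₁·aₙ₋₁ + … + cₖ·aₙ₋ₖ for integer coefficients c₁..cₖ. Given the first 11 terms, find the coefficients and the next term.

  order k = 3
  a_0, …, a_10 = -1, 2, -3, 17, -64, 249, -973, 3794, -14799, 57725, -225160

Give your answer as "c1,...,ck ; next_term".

-3,3,-2 ; 878253

  a_3 = -3·-3 + 3·2 + -2·-1 = 17
  a_4 = -3·17 + 3·-3 + -2·2 = -64
  a_5 = -3·-64 + 3·17 + -2·-3 = 249
  a_6 = -3·249 + 3·-64 + -2·17 = -973
  a_7 = -3·-973 + 3·249 + -2·-64 = 3794
  a_8 = -3·3794 + 3·-973 + -2·249 = -14799
  a_9 = -3·-14799 + 3·3794 + -2·-973 = 57725
  a_10 = -3·57725 + 3·-14799 + -2·3794 = -225160
  a_11 = -3·-225160 + 3·57725 + -2·-14799 = 878253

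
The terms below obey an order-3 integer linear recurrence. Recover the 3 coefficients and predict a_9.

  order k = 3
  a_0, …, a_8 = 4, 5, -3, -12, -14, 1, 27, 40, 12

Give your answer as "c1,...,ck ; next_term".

1,-1,-1 ; -55

  a_3 = 1·-3 + -1·5 + -1·4 = -12
  a_4 = 1·-12 + -1·-3 + -1·5 = -14
  a_5 = 1·-14 + -1·-12 + -1·-3 = 1
  a_6 = 1·1 + -1·-14 + -1·-12 = 27
  a_7 = 1·27 + -1·1 + -1·-14 = 40
  a_8 = 1·40 + -1·27 + -1·1 = 12
  a_9 = 1·12 + -1·40 + -1·27 = -55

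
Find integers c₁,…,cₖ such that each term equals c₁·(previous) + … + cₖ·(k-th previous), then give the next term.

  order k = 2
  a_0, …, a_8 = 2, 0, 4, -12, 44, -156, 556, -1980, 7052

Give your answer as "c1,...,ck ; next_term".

  a_2 = -3·0 + 2·2 = 4
  a_3 = -3·4 + 2·0 = -12
  a_4 = -3·-12 + 2·4 = 44
  a_5 = -3·44 + 2·-12 = -156
  a_6 = -3·-156 + 2·44 = 556
  a_7 = -3·556 + 2·-156 = -1980
  a_8 = -3·-1980 + 2·556 = 7052
  a_9 = -3·7052 + 2·-1980 = -25116

-3,2 ; -25116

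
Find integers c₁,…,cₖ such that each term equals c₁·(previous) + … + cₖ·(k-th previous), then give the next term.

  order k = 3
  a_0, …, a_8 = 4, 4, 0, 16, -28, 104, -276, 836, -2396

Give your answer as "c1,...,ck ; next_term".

-2,3,1 ; 7024

  a_3 = -2·0 + 3·4 + 1·4 = 16
  a_4 = -2·16 + 3·0 + 1·4 = -28
  a_5 = -2·-28 + 3·16 + 1·0 = 104
  a_6 = -2·104 + 3·-28 + 1·16 = -276
  a_7 = -2·-276 + 3·104 + 1·-28 = 836
  a_8 = -2·836 + 3·-276 + 1·104 = -2396
  a_9 = -2·-2396 + 3·836 + 1·-276 = 7024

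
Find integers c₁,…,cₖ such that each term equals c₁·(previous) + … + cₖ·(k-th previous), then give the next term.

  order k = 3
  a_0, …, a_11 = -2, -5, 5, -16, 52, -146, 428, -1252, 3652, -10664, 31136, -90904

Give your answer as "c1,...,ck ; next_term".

  a_3 = -2·5 + 2·-5 + -2·-2 = -16
  a_4 = -2·-16 + 2·5 + -2·-5 = 52
  a_5 = -2·52 + 2·-16 + -2·5 = -146
  a_6 = -2·-146 + 2·52 + -2·-16 = 428
  a_7 = -2·428 + 2·-146 + -2·52 = -1252
  a_8 = -2·-1252 + 2·428 + -2·-146 = 3652
  a_9 = -2·3652 + 2·-1252 + -2·428 = -10664
  a_10 = -2·-10664 + 2·3652 + -2·-1252 = 31136
  a_11 = -2·31136 + 2·-10664 + -2·3652 = -90904
  a_12 = -2·-90904 + 2·31136 + -2·-10664 = 265408

-2,2,-2 ; 265408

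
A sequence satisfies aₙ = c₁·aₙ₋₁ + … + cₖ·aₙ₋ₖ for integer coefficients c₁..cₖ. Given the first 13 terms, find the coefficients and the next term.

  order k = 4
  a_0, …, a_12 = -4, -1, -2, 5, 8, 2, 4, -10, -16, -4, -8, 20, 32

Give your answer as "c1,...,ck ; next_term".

  a_4 = 0·5 + 0·-2 + 0·-1 + -2·-4 = 8
  a_5 = 0·8 + 0·5 + 0·-2 + -2·-1 = 2
  a_6 = 0·2 + 0·8 + 0·5 + -2·-2 = 4
  a_7 = 0·4 + 0·2 + 0·8 + -2·5 = -10
  a_8 = 0·-10 + 0·4 + 0·2 + -2·8 = -16
  a_9 = 0·-16 + 0·-10 + 0·4 + -2·2 = -4
  a_10 = 0·-4 + 0·-16 + 0·-10 + -2·4 = -8
  a_11 = 0·-8 + 0·-4 + 0·-16 + -2·-10 = 20
  a_12 = 0·20 + 0·-8 + 0·-4 + -2·-16 = 32
  a_13 = 0·32 + 0·20 + 0·-8 + -2·-4 = 8

0,0,0,-2 ; 8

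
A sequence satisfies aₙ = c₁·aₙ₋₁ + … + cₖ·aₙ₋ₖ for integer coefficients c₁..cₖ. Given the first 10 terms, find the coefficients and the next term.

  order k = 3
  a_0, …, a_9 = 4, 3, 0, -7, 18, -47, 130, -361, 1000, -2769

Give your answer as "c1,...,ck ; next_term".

  a_3 = -3·0 + -1·3 + -1·4 = -7
  a_4 = -3·-7 + -1·0 + -1·3 = 18
  a_5 = -3·18 + -1·-7 + -1·0 = -47
  a_6 = -3·-47 + -1·18 + -1·-7 = 130
  a_7 = -3·130 + -1·-47 + -1·18 = -361
  a_8 = -3·-361 + -1·130 + -1·-47 = 1000
  a_9 = -3·1000 + -1·-361 + -1·130 = -2769
  a_10 = -3·-2769 + -1·1000 + -1·-361 = 7668

-3,-1,-1 ; 7668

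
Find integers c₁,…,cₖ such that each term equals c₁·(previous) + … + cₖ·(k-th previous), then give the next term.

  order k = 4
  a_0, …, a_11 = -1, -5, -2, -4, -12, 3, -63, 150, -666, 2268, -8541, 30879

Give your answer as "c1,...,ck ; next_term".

  a_4 = -3·-4 + 3·-2 + 3·-5 + 3·-1 = -12
  a_5 = -3·-12 + 3·-4 + 3·-2 + 3·-5 = 3
  a_6 = -3·3 + 3·-12 + 3·-4 + 3·-2 = -63
  a_7 = -3·-63 + 3·3 + 3·-12 + 3·-4 = 150
  a_8 = -3·150 + 3·-63 + 3·3 + 3·-12 = -666
  a_9 = -3·-666 + 3·150 + 3·-63 + 3·3 = 2268
  a_10 = -3·2268 + 3·-666 + 3·150 + 3·-63 = -8541
  a_11 = -3·-8541 + 3·2268 + 3·-666 + 3·150 = 30879
  a_12 = -3·30879 + 3·-8541 + 3·2268 + 3·-666 = -113454

-3,3,3,3 ; -113454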